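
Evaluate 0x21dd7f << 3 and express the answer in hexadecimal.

3 bits is not a whole number of base-16 digits; in binary: 1000011101110101111111 << 3 = 1000011101110101111111000.

0x10eebf8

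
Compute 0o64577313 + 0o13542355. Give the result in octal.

0o100341670

Add column by column in base 8, right to left:
  3+5 = 0 carry 1
  1+5+1 = 7
  3+3 = 6
  7+2 = 1 carry 1
  7+4+1 = 4 carry 1
  5+5+1 = 3 carry 1
  4+3+1 = 0 carry 1
  6+1+1 = 0 carry 1
  final carry 1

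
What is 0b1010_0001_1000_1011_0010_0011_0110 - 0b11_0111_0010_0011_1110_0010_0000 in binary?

0b110101001100111010000010110

Subtract column by column in base 2:
  0-0 → 0
  1-0 → 1
  1-0 → 1
  0-0 → 0
  1-0 → 1
  1-1 → 0
  0-0 → 0
  0-0 → 0
  0-0 → 0
  1-1 → 0
  0-1 → 1 (borrow)
  0-1-1 → 0 (borrow)
  1-1-1 → 1 (borrow)
  1-1-1 → 1 (borrow)
  0-0-1 → 1 (borrow)
  1-0-1 → 0
  0-0 → 0
  0-1 → 1 (borrow)
  0-0-1 → 1 (borrow)
  1-0-1 → 0
  1-1 → 0
  0-1 → 1 (borrow)
  0-1-1 → 0 (borrow)
  0-0-1 → 1 (borrow)
  0-1-1 → 0 (borrow)
  1-1-1 → 1 (borrow)
  0-0-1 → 1 (borrow)
  1-0-1 → 0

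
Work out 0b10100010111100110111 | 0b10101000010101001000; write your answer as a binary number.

0b10101010111101111111

OR bit by bit (1 where either bit is 1):
  10100010111100110111
| 10101000010101001000
= 10101010111101111111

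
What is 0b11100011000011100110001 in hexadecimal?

0x718731

Group the bits into nibbles: 0111 0001 1000 0111 0011 0001 → 718731.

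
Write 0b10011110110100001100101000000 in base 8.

0o2366414500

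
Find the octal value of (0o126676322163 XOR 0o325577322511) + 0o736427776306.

0o1141730777000

First 0o126676322163 XOR 0o325577322511 = 0o203301000472.
Add column by column in base 8, right to left:
  2+6 = 0 carry 1
  7+0+1 = 0 carry 1
  4+3+1 = 0 carry 1
  0+6+1 = 7
  0+7 = 7
  0+7 = 7
  1+7 = 0 carry 1
  0+2+1 = 3
  3+4 = 7
  3+6 = 1 carry 1
  0+3+1 = 4
  2+7 = 1 carry 1
  final carry 1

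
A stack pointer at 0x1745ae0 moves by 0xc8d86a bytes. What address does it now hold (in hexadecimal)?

Add column by column in base 16, right to left:
  0+a = a
  e+6 = 4 carry 1
  a+8+1 = 3 carry 1
  5+d+1 = 3 carry 1
  4+8+1 = d
  7+c = 3 carry 1
  1+0+1 = 2

0x23d334a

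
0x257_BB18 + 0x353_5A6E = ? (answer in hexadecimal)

0x5AB1586

Add column by column in base 16, right to left:
  8+E = 6 carry 1
  1+6+1 = 8
  B+A = 5 carry 1
  B+5+1 = 1 carry 1
  7+3+1 = B
  5+5 = A
  2+3 = 5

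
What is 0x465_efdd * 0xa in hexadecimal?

0x2bfb5ea2

Multiply each base-16 digit by 10, carrying:
  d×10 = 130 → write 2 carry 8
  d×10+8 = 138 → write a carry 8
  f×10+8 = 158 → write e carry 9
  e×10+9 = 149 → write 5 carry 9
  5×10+9 = 59 → write b carry 3
  6×10+3 = 63 → write f carry 3
  4×10+3 = 43 → write b carry 2
  remaining carry: 2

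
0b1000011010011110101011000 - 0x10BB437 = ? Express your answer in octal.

0o304441

0b1000011010011110101011000 = 0o103236530 in octal.
0x10BB437 = 0o102732067 in octal.
Subtract column by column in base 8:
  0-7 → 1 (borrow)
  3-6-1 → 4 (borrow)
  5-0-1 → 4
  6-2 → 4
  3-3 → 0
  2-7 → 3 (borrow)
  3-2-1 → 0
  0-0 → 0
  1-1 → 0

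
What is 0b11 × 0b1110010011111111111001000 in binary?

Multiply each base-2 digit by 3, carrying:
  0×3 = 0 → write 0
  0×3 = 0 → write 0
  0×3 = 0 → write 0
  1×3 = 3 → write 1 carry 1
  0×3+1 = 1 → write 1
  0×3 = 0 → write 0
  1×3 = 3 → write 1 carry 1
  1×3+1 = 4 → write 0 carry 2
  1×3+2 = 5 → write 1 carry 2
  1×3+2 = 5 → write 1 carry 2
  1×3+2 = 5 → write 1 carry 2
  1×3+2 = 5 → write 1 carry 2
  1×3+2 = 5 → write 1 carry 2
  1×3+2 = 5 → write 1 carry 2
  1×3+2 = 5 → write 1 carry 2
  1×3+2 = 5 → write 1 carry 2
  1×3+2 = 5 → write 1 carry 2
  0×3+2 = 2 → write 0 carry 1
  0×3+1 = 1 → write 1
  1×3 = 3 → write 1 carry 1
  0×3+1 = 1 → write 1
  0×3 = 0 → write 0
  1×3 = 3 → write 1 carry 1
  1×3+1 = 4 → write 0 carry 2
  1×3+2 = 5 → write 1 carry 2
  remaining carry: 10

0b101010111011111111101011000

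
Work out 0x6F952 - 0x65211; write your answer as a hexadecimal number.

0xA741

Subtract column by column in base 16:
  2-1 → 1
  5-1 → 4
  9-2 → 7
  F-5 → A
  6-6 → 0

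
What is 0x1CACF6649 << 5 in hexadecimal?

5 bits is not a whole number of base-16 digits; in binary: 111001010110011110110011001001001 << 5 = 11100101011001111011001100100100100000.

0x3959ECC920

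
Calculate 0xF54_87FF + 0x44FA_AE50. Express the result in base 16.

Add column by column in base 16, right to left:
  F+0 = F
  F+5 = 4 carry 1
  7+E+1 = 6 carry 1
  8+A+1 = 3 carry 1
  4+A+1 = F
  5+F = 4 carry 1
  F+4+1 = 4 carry 1
  0+4+1 = 5

0x544F364F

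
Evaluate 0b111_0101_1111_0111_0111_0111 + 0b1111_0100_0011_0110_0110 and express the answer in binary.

0b100001010011101011011101

Add column by column in base 2, right to left:
  1+0 = 1
  1+1 = 0 carry 1
  1+1+1 = 1 carry 1
  0+0+1 = 1
  1+0 = 1
  1+1 = 0 carry 1
  1+1+1 = 1 carry 1
  0+0+1 = 1
  1+1 = 0 carry 1
  1+1+1 = 1 carry 1
  1+0+1 = 0 carry 1
  0+0+1 = 1
  1+0 = 1
  1+0 = 1
  1+1 = 0 carry 1
  1+0+1 = 0 carry 1
  1+1+1 = 1 carry 1
  0+1+1 = 0 carry 1
  1+1+1 = 1 carry 1
  0+1+1 = 0 carry 1
  1+0+1 = 0 carry 1
  1+0+1 = 0 carry 1
  1+0+1 = 0 carry 1
  final carry 1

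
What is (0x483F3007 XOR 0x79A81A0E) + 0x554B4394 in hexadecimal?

First 0x483F3007 XOR 0x79A81A0E = 0x31972A09.
Add column by column in base 16, right to left:
  9+4 = D
  0+9 = 9
  A+3 = D
  2+4 = 6
  7+B = 2 carry 1
  9+4+1 = E
  1+5 = 6
  3+5 = 8

0x86E26D9D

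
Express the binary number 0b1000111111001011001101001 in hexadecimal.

0x11F9669

Group the bits into nibbles: 0001 0001 1111 1001 0110 0110 1001 → 11F9669.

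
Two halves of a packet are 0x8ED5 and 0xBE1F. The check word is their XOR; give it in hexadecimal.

XOR each hex digit independently (no carries):
  8^B=3, E^E=0, D^1=C, 5^F=A

0x30CA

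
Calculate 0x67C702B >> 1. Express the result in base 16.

0x33E3815

1 bits is not a whole number of base-16 digits; in binary: 110011111000111000000101011 >> 1 = 11001111100011100000010101.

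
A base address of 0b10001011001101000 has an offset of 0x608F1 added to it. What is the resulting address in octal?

0b10001011001101000 = 0o213150 in octal.
0x608F1 = 0o1404361 in octal.
Add column by column in base 8, right to left:
  0+1 = 1
  5+6 = 3 carry 1
  1+3+1 = 5
  3+4 = 7
  1+0 = 1
  2+4 = 6
  0+1 = 1

0o1617531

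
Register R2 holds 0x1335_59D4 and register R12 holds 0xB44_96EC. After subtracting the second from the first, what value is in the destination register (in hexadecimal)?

Subtract column by column in base 16:
  4-C → 8 (borrow)
  D-E-1 → E (borrow)
  9-6-1 → 2
  5-9 → C (borrow)
  5-4-1 → 0
  3-4 → F (borrow)
  3-B-1 → 7 (borrow)
  1-0-1 → 0

0x7F0C2E8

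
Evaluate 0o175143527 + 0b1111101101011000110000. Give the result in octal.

0o214716607

0b1111101101011000110000 = 0o17553060 in octal.
Add column by column in base 8, right to left:
  7+0 = 7
  2+6 = 0 carry 1
  5+0+1 = 6
  3+3 = 6
  4+5 = 1 carry 1
  1+5+1 = 7
  5+7 = 4 carry 1
  7+1+1 = 1 carry 1
  1+0+1 = 2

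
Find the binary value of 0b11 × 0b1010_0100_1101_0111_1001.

Multiply each base-2 digit by 3, carrying:
  1×3 = 3 → write 1 carry 1
  0×3+1 = 1 → write 1
  0×3 = 0 → write 0
  1×3 = 3 → write 1 carry 1
  1×3+1 = 4 → write 0 carry 2
  1×3+2 = 5 → write 1 carry 2
  1×3+2 = 5 → write 1 carry 2
  0×3+2 = 2 → write 0 carry 1
  1×3+1 = 4 → write 0 carry 2
  0×3+2 = 2 → write 0 carry 1
  1×3+1 = 4 → write 0 carry 2
  1×3+2 = 5 → write 1 carry 2
  0×3+2 = 2 → write 0 carry 1
  0×3+1 = 1 → write 1
  1×3 = 3 → write 1 carry 1
  0×3+1 = 1 → write 1
  0×3 = 0 → write 0
  1×3 = 3 → write 1 carry 1
  0×3+1 = 1 → write 1
  1×3 = 3 → write 1 carry 1
  remaining carry: 1

0b111101110100001101011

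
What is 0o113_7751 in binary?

0b1001011111111101001

Each octal digit is 3 bits: 1=001 1=001 3=011 7=111 7=111 5=101 1=001.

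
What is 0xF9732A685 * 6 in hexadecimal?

Multiply each base-16 digit by 6, carrying:
  5×6 = 30 → write E carry 1
  8×6+1 = 49 → write 1 carry 3
  6×6+3 = 39 → write 7 carry 2
  A×6+2 = 62 → write E carry 3
  2×6+3 = 15 → write F
  3×6 = 18 → write 2 carry 1
  7×6+1 = 43 → write B carry 2
  9×6+2 = 56 → write 8 carry 3
  F×6+3 = 93 → write D carry 5
  remaining carry: 5

0x5D8B2FE71E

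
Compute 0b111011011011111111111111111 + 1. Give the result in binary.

0b111011011100000000000000000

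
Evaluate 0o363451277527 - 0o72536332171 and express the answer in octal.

Subtract column by column in base 8:
  7-1 → 6
  2-7 → 3 (borrow)
  5-1-1 → 3
  7-2 → 5
  7-3 → 4
  2-3 → 7 (borrow)
  1-6-1 → 2 (borrow)
  5-3-1 → 1
  4-5 → 7 (borrow)
  3-2-1 → 0
  6-7 → 7 (borrow)
  3-0-1 → 2

0o270712745336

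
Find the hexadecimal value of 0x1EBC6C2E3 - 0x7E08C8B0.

Subtract column by column in base 16:
  3-0 → 3
  E-B → 3
  2-8 → A (borrow)
  C-C-1 → F (borrow)
  6-8-1 → D (borrow)
  C-0-1 → B
  B-E → D (borrow)
  E-7-1 → 6
  1-0 → 1

0x16DBDFA33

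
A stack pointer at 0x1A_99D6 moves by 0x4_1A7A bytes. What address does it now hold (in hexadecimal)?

0x1EB450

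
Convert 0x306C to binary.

0b11000001101100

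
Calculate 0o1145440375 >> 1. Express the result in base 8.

0o462620176

1 bits is not a whole number of base-8 digits; in binary: 1001100101100100000011111101 >> 1 = 100110010110010000001111110.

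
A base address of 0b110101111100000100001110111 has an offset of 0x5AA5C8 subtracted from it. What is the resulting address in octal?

0o630661257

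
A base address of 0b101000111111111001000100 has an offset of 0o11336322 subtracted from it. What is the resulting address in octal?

0b101000111111111001000100 = 0o50777104 in octal.
Subtract column by column in base 8:
  4-2 → 2
  0-2 → 6 (borrow)
  1-3-1 → 5 (borrow)
  7-6-1 → 0
  7-3 → 4
  7-3 → 4
  0-1 → 7 (borrow)
  5-1-1 → 3

0o37440562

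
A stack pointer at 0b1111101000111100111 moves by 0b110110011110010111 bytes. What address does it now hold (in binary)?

0b10110011100101111110

Add column by column in base 2, right to left:
  1+1 = 0 carry 1
  1+1+1 = 1 carry 1
  1+1+1 = 1 carry 1
  0+0+1 = 1
  0+1 = 1
  1+0 = 1
  1+0 = 1
  1+1 = 0 carry 1
  1+1+1 = 1 carry 1
  0+1+1 = 0 carry 1
  0+1+1 = 0 carry 1
  0+0+1 = 1
  1+0 = 1
  0+1 = 1
  1+1 = 0 carry 1
  1+0+1 = 0 carry 1
  1+1+1 = 1 carry 1
  1+1+1 = 1 carry 1
  1+0+1 = 0 carry 1
  final carry 1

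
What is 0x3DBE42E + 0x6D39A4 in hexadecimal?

0x4491DD2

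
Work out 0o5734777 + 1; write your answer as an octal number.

0o5735000

The trailing 3 digits are 7 (max in base 8), so adding 1 cascades: they roll to 0 and the next digit up increments.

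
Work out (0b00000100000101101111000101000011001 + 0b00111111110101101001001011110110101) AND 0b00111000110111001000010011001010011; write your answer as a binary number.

0b110011001000010000001000010

Add column by column in base 2, right to left:
  1+1 = 0 carry 1
  0+0+1 = 1
  0+1 = 1
  1+0 = 1
  1+1 = 0 carry 1
  0+1+1 = 0 carry 1
  0+0+1 = 1
  0+1 = 1
  0+1 = 1
  1+1 = 0 carry 1
  0+1+1 = 0 carry 1
  1+0+1 = 0 carry 1
  0+1+1 = 0 carry 1
  0+0+1 = 1
  0+0 = 0
  1+1 = 0 carry 1
  1+0+1 = 0 carry 1
  1+0+1 = 0 carry 1
  1+1+1 = 1 carry 1
  0+0+1 = 1
  1+1 = 0 carry 1
  1+1+1 = 1 carry 1
  0+0+1 = 1
  1+1 = 0 carry 1
  0+0+1 = 1
  0+1 = 1
  0+1 = 1
  0+1 = 1
  0+1 = 1
  1+1 = 0 carry 1
  0+1+1 = 0 carry 1
  0+1+1 = 0 carry 1
  0+1+1 = 0 carry 1
  final carry 1
Sum = 0b1000011111011011000010000111001110; now AND with 0b00111000110111001000010011001010011:
  01000011111011011000010000111001110
& 00111000110111001000010011001010011
= 00000000110011001000010000001000010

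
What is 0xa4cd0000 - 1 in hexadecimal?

The trailing 4 digits are 0, so subtracting 1 borrows through: they become F and the next digit up decrements.

0xa4ccffff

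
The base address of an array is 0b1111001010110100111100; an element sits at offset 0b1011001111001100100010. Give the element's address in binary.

Add column by column in base 2, right to left:
  0+0 = 0
  0+1 = 1
  1+0 = 1
  1+0 = 1
  1+0 = 1
  1+1 = 0 carry 1
  0+0+1 = 1
  0+0 = 0
  1+1 = 0 carry 1
  0+1+1 = 0 carry 1
  1+0+1 = 0 carry 1
  1+0+1 = 0 carry 1
  0+1+1 = 0 carry 1
  1+1+1 = 1 carry 1
  0+1+1 = 0 carry 1
  1+1+1 = 1 carry 1
  0+0+1 = 1
  0+0 = 0
  1+1 = 0 carry 1
  1+1+1 = 1 carry 1
  1+0+1 = 0 carry 1
  1+1+1 = 1 carry 1
  final carry 1

0b11010011010000001011110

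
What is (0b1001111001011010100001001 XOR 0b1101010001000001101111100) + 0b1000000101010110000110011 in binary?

0b1100101101110001010101000

First 0b1001111001011010100001001 XOR 0b1101010001000001101111100 = 0b0100101000011011001110101.
Add column by column in base 2, right to left:
  1+1 = 0 carry 1
  0+1+1 = 0 carry 1
  1+0+1 = 0 carry 1
  0+0+1 = 1
  1+1 = 0 carry 1
  1+1+1 = 1 carry 1
  1+0+1 = 0 carry 1
  0+0+1 = 1
  0+0 = 0
  1+0 = 1
  1+1 = 0 carry 1
  0+1+1 = 0 carry 1
  1+0+1 = 0 carry 1
  1+1+1 = 1 carry 1
  0+0+1 = 1
  0+1 = 1
  0+0 = 0
  0+1 = 1
  1+0 = 1
  0+0 = 0
  1+0 = 1
  0+0 = 0
  0+0 = 0
  1+0 = 1
  0+1 = 1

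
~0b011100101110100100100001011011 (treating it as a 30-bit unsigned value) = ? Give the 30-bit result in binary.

Invert each bit: 011100101110100100100001011011 → 100011010001011011011110100100.

0b100011010001011011011110100100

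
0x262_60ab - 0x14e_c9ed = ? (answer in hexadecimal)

0x11396be

Subtract column by column in base 16:
  b-d → e (borrow)
  a-e-1 → b (borrow)
  0-9-1 → 6 (borrow)
  6-c-1 → 9 (borrow)
  2-e-1 → 3 (borrow)
  6-4-1 → 1
  2-1 → 1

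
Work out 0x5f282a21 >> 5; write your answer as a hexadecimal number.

0x2f94151

5 bits is not a whole number of base-16 digits; in binary: 1011111001010000010101000100001 >> 5 = 10111110010100000101010001.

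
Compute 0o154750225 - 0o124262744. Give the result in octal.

Subtract column by column in base 8:
  5-4 → 1
  2-4 → 6 (borrow)
  2-7-1 → 2 (borrow)
  0-2-1 → 5 (borrow)
  5-6-1 → 6 (borrow)
  7-2-1 → 4
  4-4 → 0
  5-2 → 3
  1-1 → 0

0o30465261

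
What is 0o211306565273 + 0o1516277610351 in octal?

Add column by column in base 8, right to left:
  3+1 = 4
  7+5 = 4 carry 1
  2+3+1 = 6
  5+0 = 5
  6+1 = 7
  5+6 = 3 carry 1
  6+7+1 = 6 carry 1
  0+7+1 = 0 carry 1
  3+2+1 = 6
  1+6 = 7
  1+1 = 2
  2+5 = 7
  0+1 = 1

0o1727606375644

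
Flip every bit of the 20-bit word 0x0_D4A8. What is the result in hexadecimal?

0xF2B57

Each hex digit d becomes F−d:
  0→F, D→2, 4→B, A→5, 8→7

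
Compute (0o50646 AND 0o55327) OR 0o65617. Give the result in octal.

0o75617

0o50646 AND 0o55327 = 0o50206.
Then OR with 0o65617.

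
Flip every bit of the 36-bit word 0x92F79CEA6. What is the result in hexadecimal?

Each hex digit d becomes F−d:
  9→6, 2→D, F→0, 7→8, 9→6, C→3, E→1, A→5, 6→9

0x6D0863159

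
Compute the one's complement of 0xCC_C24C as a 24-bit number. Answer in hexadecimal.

Each hex digit d becomes F−d:
  C→3, C→3, C→3, 2→D, 4→B, C→3

0x333DB3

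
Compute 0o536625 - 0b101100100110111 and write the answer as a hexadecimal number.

0x2645e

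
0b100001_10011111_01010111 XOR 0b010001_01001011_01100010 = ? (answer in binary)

0b1100001101010000110101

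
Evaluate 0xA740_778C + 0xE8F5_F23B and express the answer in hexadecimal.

Add column by column in base 16, right to left:
  C+B = 7 carry 1
  8+3+1 = C
  7+2 = 9
  7+F = 6 carry 1
  0+5+1 = 6
  4+F = 3 carry 1
  7+8+1 = 0 carry 1
  A+E+1 = 9 carry 1
  final carry 1

0x1903669C7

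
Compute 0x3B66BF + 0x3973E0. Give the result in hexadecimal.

0x74DA9F

Add column by column in base 16, right to left:
  F+0 = F
  B+E = 9 carry 1
  6+3+1 = A
  6+7 = D
  B+9 = 4 carry 1
  3+3+1 = 7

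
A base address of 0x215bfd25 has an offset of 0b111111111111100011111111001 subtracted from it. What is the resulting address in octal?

0x215bfd25 = 0o4126776445 in octal.
0b111111111111100011111111001 = 0o777743771 in octal.
Subtract column by column in base 8:
  5-1 → 4
  4-7 → 5 (borrow)
  4-7-1 → 4 (borrow)
  6-3-1 → 2
  7-4 → 3
  7-7 → 0
  6-7 → 7 (borrow)
  2-7-1 → 2 (borrow)
  1-7-1 → 1 (borrow)
  4-0-1 → 3

0o3127032454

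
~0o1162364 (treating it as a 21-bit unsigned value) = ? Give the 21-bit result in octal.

0o6615413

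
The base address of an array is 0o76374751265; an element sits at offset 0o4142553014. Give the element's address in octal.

0o102537524301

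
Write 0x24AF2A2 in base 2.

Expand each hex digit to 4 bits: 2=0010 4=0100 A=1010 F=1111 2=0010 A=1010 2=0010.

0b10010010101111001010100010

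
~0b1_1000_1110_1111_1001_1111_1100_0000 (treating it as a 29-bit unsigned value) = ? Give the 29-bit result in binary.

0b00111000100000110000000111111

Invert each bit: 11000111011111001111111000000 → 00111000100000110000000111111.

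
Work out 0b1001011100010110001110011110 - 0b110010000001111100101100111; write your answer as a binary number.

0b11001100000110101000110111

Subtract column by column in base 2:
  0-1 → 1 (borrow)
  1-1-1 → 1 (borrow)
  1-1-1 → 1 (borrow)
  1-0-1 → 0
  1-0 → 1
  0-1 → 1 (borrow)
  0-1-1 → 0 (borrow)
  1-0-1 → 0
  1-1 → 0
  1-0 → 1
  0-0 → 0
  0-1 → 1 (borrow)
  0-1-1 → 0 (borrow)
  1-1-1 → 1 (borrow)
  1-1-1 → 1 (borrow)
  0-1-1 → 0 (borrow)
  1-0-1 → 0
  0-0 → 0
  0-0 → 0
  0-0 → 0
  1-0 → 1
  1-0 → 1
  1-1 → 0
  0-0 → 0
  1-0 → 1
  0-1 → 1 (borrow)
  0-1-1 → 0 (borrow)
  1-0-1 → 0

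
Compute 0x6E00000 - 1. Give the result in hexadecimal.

0x6DFFFFF

The trailing 5 digits are 0, so subtracting 1 borrows through: they become F and the next digit up decrements.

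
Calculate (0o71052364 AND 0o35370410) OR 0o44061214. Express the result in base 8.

0o75071214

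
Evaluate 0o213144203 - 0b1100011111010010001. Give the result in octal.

0o211504762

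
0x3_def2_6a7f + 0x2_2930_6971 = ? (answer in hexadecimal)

0x60822d3f0

Add column by column in base 16, right to left:
  f+1 = 0 carry 1
  7+7+1 = f
  a+9 = 3 carry 1
  6+6+1 = d
  2+0 = 2
  f+3 = 2 carry 1
  e+9+1 = 8 carry 1
  d+2+1 = 0 carry 1
  3+2+1 = 6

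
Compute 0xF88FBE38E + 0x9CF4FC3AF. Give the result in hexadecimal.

0x19584BA73D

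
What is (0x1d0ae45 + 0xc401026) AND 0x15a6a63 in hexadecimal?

0x102a63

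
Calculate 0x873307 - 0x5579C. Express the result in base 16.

0x81DB6B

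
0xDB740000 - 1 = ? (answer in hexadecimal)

0xDB73FFFF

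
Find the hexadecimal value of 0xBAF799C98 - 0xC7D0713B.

0xAE7A92B5D

Subtract column by column in base 16:
  8-B → D (borrow)
  9-3-1 → 5
  C-1 → B
  9-7 → 2
  9-0 → 9
  7-D → A (borrow)
  F-7-1 → 7
  A-C → E (borrow)
  B-0-1 → A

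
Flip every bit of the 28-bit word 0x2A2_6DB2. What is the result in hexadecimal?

0xD5D924D

Each hex digit d becomes F−d:
  2→D, A→5, 2→D, 6→9, D→2, B→4, 2→D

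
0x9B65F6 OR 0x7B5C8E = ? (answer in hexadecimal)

OR each hex digit independently (no carries):
  9|7=F, B|B=B, 6|5=7, 5|C=D, F|8=F, 6|E=E

0xFB7DFE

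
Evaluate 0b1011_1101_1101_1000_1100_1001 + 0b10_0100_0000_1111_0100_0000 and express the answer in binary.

0b111000011110100000001001

Add column by column in base 2, right to left:
  1+0 = 1
  0+0 = 0
  0+0 = 0
  1+0 = 1
  0+0 = 0
  0+0 = 0
  1+1 = 0 carry 1
  1+0+1 = 0 carry 1
  0+1+1 = 0 carry 1
  0+1+1 = 0 carry 1
  0+1+1 = 0 carry 1
  1+1+1 = 1 carry 1
  1+0+1 = 0 carry 1
  0+0+1 = 1
  1+0 = 1
  1+0 = 1
  1+0 = 1
  0+0 = 0
  1+1 = 0 carry 1
  1+0+1 = 0 carry 1
  1+0+1 = 0 carry 1
  1+1+1 = 1 carry 1
  0+0+1 = 1
  1+0 = 1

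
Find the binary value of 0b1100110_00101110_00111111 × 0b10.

Multiply each base-2 digit by 2, carrying:
  1×2 = 2 → write 0 carry 1
  1×2+1 = 3 → write 1 carry 1
  1×2+1 = 3 → write 1 carry 1
  1×2+1 = 3 → write 1 carry 1
  1×2+1 = 3 → write 1 carry 1
  1×2+1 = 3 → write 1 carry 1
  0×2+1 = 1 → write 1
  0×2 = 0 → write 0
  0×2 = 0 → write 0
  1×2 = 2 → write 0 carry 1
  1×2+1 = 3 → write 1 carry 1
  1×2+1 = 3 → write 1 carry 1
  0×2+1 = 1 → write 1
  1×2 = 2 → write 0 carry 1
  0×2+1 = 1 → write 1
  0×2 = 0 → write 0
  0×2 = 0 → write 0
  1×2 = 2 → write 0 carry 1
  1×2+1 = 3 → write 1 carry 1
  0×2+1 = 1 → write 1
  0×2 = 0 → write 0
  1×2 = 2 → write 0 carry 1
  1×2+1 = 3 → write 1 carry 1
  remaining carry: 1

0b110011000101110001111110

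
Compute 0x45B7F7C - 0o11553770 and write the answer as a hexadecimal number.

0x434A784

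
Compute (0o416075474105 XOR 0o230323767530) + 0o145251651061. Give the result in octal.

First 0o416075474105 XOR 0o230323767530 = 0o626356313435.
Add column by column in base 8, right to left:
  5+1 = 6
  3+6 = 1 carry 1
  4+0+1 = 5
  3+1 = 4
  1+5 = 6
  3+6 = 1 carry 1
  6+1+1 = 0 carry 1
  5+5+1 = 3 carry 1
  3+2+1 = 6
  6+5 = 3 carry 1
  2+4+1 = 7
  6+1 = 7

0o773630164516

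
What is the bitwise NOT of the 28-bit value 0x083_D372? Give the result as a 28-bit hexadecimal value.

0xF7C2C8D

Each hex digit d becomes F−d:
  0→F, 8→7, 3→C, D→2, 3→C, 7→8, 2→D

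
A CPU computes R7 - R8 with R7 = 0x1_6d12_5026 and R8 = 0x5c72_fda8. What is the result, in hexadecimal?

0x1109f527e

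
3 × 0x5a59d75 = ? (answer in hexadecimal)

0x10f0d85f

Multiply each base-16 digit by 3, carrying:
  5×3 = 15 → write f
  7×3 = 21 → write 5 carry 1
  d×3+1 = 40 → write 8 carry 2
  9×3+2 = 29 → write d carry 1
  5×3+1 = 16 → write 0 carry 1
  a×3+1 = 31 → write f carry 1
  5×3+1 = 16 → write 0 carry 1
  remaining carry: 1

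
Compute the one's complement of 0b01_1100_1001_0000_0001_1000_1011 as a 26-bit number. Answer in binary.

0b10001101101111111001110100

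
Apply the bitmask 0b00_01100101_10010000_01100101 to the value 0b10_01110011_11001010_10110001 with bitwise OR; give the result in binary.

OR bit by bit (1 where either bit is 1):
  10011100111100101010110001
| 00011001011001000001100101
= 10011101111101101011110101

0b10011101111101101011110101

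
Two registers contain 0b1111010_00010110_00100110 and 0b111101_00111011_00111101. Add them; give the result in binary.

0b101101110101000101100011

Add column by column in base 2, right to left:
  0+1 = 1
  1+0 = 1
  1+1 = 0 carry 1
  0+1+1 = 0 carry 1
  0+1+1 = 0 carry 1
  1+1+1 = 1 carry 1
  0+0+1 = 1
  0+0 = 0
  0+1 = 1
  1+1 = 0 carry 1
  1+0+1 = 0 carry 1
  0+1+1 = 0 carry 1
  1+1+1 = 1 carry 1
  0+1+1 = 0 carry 1
  0+0+1 = 1
  0+0 = 0
  0+1 = 1
  1+0 = 1
  0+1 = 1
  1+1 = 0 carry 1
  1+1+1 = 1 carry 1
  1+1+1 = 1 carry 1
  1+0+1 = 0 carry 1
  final carry 1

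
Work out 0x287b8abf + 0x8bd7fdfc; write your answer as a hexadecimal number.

Add column by column in base 16, right to left:
  f+c = b carry 1
  b+f+1 = b carry 1
  a+d+1 = 8 carry 1
  8+f+1 = 8 carry 1
  b+7+1 = 3 carry 1
  7+d+1 = 5 carry 1
  8+b+1 = 4 carry 1
  2+8+1 = b

0xb45388bb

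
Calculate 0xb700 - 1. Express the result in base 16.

0xb6ff

The trailing 2 digits are 0, so subtracting 1 borrows through: they become F and the next digit up decrements.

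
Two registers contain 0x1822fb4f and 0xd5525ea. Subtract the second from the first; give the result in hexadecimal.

Subtract column by column in base 16:
  f-a → 5
  4-e → 6 (borrow)
  b-5-1 → 5
  f-2 → d
  2-5 → d (borrow)
  2-5-1 → c (borrow)
  8-d-1 → a (borrow)
  1-0-1 → 0

0xacdd565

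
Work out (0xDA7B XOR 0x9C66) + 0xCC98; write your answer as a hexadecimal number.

First 0xDA7B XOR 0x9C66 = 0x461D.
Add column by column in base 16, right to left:
  D+8 = 5 carry 1
  1+9+1 = B
  6+C = 2 carry 1
  4+C+1 = 1 carry 1
  final carry 1

0x112B5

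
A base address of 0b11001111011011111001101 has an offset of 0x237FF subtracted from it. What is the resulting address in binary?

0x237FF = 0b100011011111111111 in binary.
Subtract column by column in base 2:
  1-1 → 0
  0-1 → 1 (borrow)
  1-1-1 → 1 (borrow)
  1-1-1 → 1 (borrow)
  0-1-1 → 0 (borrow)
  0-1-1 → 0 (borrow)
  1-1-1 → 1 (borrow)
  1-1-1 → 1 (borrow)
  1-1-1 → 1 (borrow)
  1-1-1 → 1 (borrow)
  1-1-1 → 1 (borrow)
  0-0-1 → 1 (borrow)
  1-1-1 → 1 (borrow)
  1-1-1 → 1 (borrow)
  0-0-1 → 1 (borrow)
  1-0-1 → 0
  1-0 → 1
  1-1 → 0
  1-0 → 1
  0-0 → 0
  0-0 → 0
  1-0 → 1
  1-0 → 1

0b11001010111111111001110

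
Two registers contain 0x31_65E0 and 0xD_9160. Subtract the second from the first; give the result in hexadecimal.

Subtract column by column in base 16:
  0-0 → 0
  E-6 → 8
  5-1 → 4
  6-9 → D (borrow)
  1-D-1 → 3 (borrow)
  3-0-1 → 2

0x23D480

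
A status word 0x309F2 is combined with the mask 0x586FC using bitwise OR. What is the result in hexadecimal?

OR each hex digit independently (no carries):
  3|5=7, 0|8=8, 9|6=F, F|F=F, 2|C=E

0x78FFE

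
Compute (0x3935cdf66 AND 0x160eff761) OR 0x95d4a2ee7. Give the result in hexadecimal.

0x3935cdf66 AND 0x160eff761 = 0x1004cd760.
Then OR with 0x95d4a2ee7.

0x95d4effe7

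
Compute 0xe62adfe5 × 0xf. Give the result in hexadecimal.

Multiply each base-16 digit by 15, carrying:
  5×15 = 75 → write b carry 4
  e×15+4 = 214 → write 6 carry 13
  f×15+13 = 238 → write e carry 14
  d×15+14 = 209 → write 1 carry 13
  a×15+13 = 163 → write 3 carry 10
  2×15+10 = 40 → write 8 carry 2
  6×15+2 = 92 → write c carry 5
  e×15+5 = 215 → write 7 carry 13
  remaining carry: d

0xd7c831e6b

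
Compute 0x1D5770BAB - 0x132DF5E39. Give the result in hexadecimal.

Subtract column by column in base 16:
  B-9 → 2
  A-3 → 7
  B-E → D (borrow)
  0-5-1 → A (borrow)
  7-F-1 → 7 (borrow)
  7-D-1 → 9 (borrow)
  5-2-1 → 2
  D-3 → A
  1-1 → 0

0xA297AD72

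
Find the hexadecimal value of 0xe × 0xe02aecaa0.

0xc4258f14c0

Multiply each base-16 digit by 14, carrying:
  0×14 = 0 → write 0
  a×14 = 140 → write c carry 8
  a×14+8 = 148 → write 4 carry 9
  c×14+9 = 177 → write 1 carry 11
  e×14+11 = 207 → write f carry 12
  a×14+12 = 152 → write 8 carry 9
  2×14+9 = 37 → write 5 carry 2
  0×14+2 = 2 → write 2
  e×14 = 196 → write 4 carry 12
  remaining carry: c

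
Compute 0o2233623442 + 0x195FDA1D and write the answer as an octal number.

0x195FDA1D = 0o3127755035 in octal.
Add column by column in base 8, right to left:
  2+5 = 7
  4+3 = 7
  4+0 = 4
  3+5 = 0 carry 1
  2+5+1 = 0 carry 1
  6+7+1 = 6 carry 1
  3+7+1 = 3 carry 1
  3+2+1 = 6
  2+1 = 3
  2+3 = 5

0o5363600477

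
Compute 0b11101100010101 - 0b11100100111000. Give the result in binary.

Subtract column by column in base 2:
  1-0 → 1
  0-0 → 0
  1-0 → 1
  0-1 → 1 (borrow)
  1-1-1 → 1 (borrow)
  0-1-1 → 0 (borrow)
  0-0-1 → 1 (borrow)
  0-0-1 → 1 (borrow)
  1-1-1 → 1 (borrow)
  1-0-1 → 0
  0-0 → 0
  1-1 → 0
  1-1 → 0
  1-1 → 0

0b111011101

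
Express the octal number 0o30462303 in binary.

0b11000100110010011000011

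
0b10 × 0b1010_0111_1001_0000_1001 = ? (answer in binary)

Multiply each base-2 digit by 2, carrying:
  1×2 = 2 → write 0 carry 1
  0×2+1 = 1 → write 1
  0×2 = 0 → write 0
  1×2 = 2 → write 0 carry 1
  0×2+1 = 1 → write 1
  0×2 = 0 → write 0
  0×2 = 0 → write 0
  0×2 = 0 → write 0
  1×2 = 2 → write 0 carry 1
  0×2+1 = 1 → write 1
  0×2 = 0 → write 0
  1×2 = 2 → write 0 carry 1
  1×2+1 = 3 → write 1 carry 1
  1×2+1 = 3 → write 1 carry 1
  1×2+1 = 3 → write 1 carry 1
  0×2+1 = 1 → write 1
  0×2 = 0 → write 0
  1×2 = 2 → write 0 carry 1
  0×2+1 = 1 → write 1
  1×2 = 2 → write 0 carry 1
  remaining carry: 1

0b101001111001000010010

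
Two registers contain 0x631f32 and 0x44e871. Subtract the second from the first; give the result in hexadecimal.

0x1e36c1

Subtract column by column in base 16:
  2-1 → 1
  3-7 → c (borrow)
  f-8-1 → 6
  1-e → 3 (borrow)
  3-4-1 → e (borrow)
  6-4-1 → 1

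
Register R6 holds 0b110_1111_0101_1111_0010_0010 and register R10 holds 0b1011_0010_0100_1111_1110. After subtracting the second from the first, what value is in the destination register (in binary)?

0b11001000011101000100100

Subtract column by column in base 2:
  0-0 → 0
  1-1 → 0
  0-1 → 1 (borrow)
  0-1-1 → 0 (borrow)
  0-1-1 → 0 (borrow)
  1-1-1 → 1 (borrow)
  0-1-1 → 0 (borrow)
  0-1-1 → 0 (borrow)
  1-0-1 → 0
  1-0 → 1
  1-1 → 0
  1-0 → 1
  1-0 → 1
  0-1 → 1 (borrow)
  1-0-1 → 0
  0-0 → 0
  1-1 → 0
  1-1 → 0
  1-0 → 1
  1-1 → 0
  0-0 → 0
  1-0 → 1
  1-0 → 1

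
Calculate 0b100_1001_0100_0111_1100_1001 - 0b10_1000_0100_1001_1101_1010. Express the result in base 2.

0b1000001111110111101111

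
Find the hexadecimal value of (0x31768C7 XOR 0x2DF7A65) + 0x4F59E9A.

First 0x31768C7 XOR 0x2DF7A65 = 0x1C812A2.
Add column by column in base 16, right to left:
  2+A = C
  A+9 = 3 carry 1
  2+E+1 = 1 carry 1
  1+9+1 = B
  8+5 = D
  C+F = B carry 1
  1+4+1 = 6

0x6BDB13C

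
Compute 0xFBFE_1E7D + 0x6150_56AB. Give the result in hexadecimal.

0x15D4E7528

Add column by column in base 16, right to left:
  D+B = 8 carry 1
  7+A+1 = 2 carry 1
  E+6+1 = 5 carry 1
  1+5+1 = 7
  E+0 = E
  F+5 = 4 carry 1
  B+1+1 = D
  F+6 = 5 carry 1
  final carry 1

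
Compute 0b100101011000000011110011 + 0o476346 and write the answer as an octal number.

0o45776731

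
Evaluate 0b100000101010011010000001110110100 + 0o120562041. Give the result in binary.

0b100000110100011111110011111010101

0o120562041 = 0b1010000101110010000100001 in binary.
Add column by column in base 2, right to left:
  0+1 = 1
  0+0 = 0
  1+0 = 1
  0+0 = 0
  1+0 = 1
  1+1 = 0 carry 1
  0+0+1 = 1
  1+0 = 1
  1+0 = 1
  1+0 = 1
  0+1 = 1
  0+0 = 0
  0+0 = 0
  0+1 = 1
  0+1 = 1
  0+1 = 1
  1+0 = 1
  0+1 = 1
  1+0 = 1
  1+0 = 1
  0+0 = 0
  0+0 = 0
  1+1 = 0 carry 1
  0+0+1 = 1
  1+1 = 0 carry 1
  0+0+1 = 1
  1+0 = 1
  0+0 = 0
  0+0 = 0
  0+0 = 0
  0+0 = 0
  0+0 = 0
  1+0 = 1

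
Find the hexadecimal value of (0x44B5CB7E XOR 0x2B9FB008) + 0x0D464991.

0x7C70C507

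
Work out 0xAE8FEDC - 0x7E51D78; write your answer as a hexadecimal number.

Subtract column by column in base 16:
  C-8 → 4
  D-7 → 6
  E-D → 1
  F-1 → E
  8-5 → 3
  E-E → 0
  A-7 → 3

0x303E164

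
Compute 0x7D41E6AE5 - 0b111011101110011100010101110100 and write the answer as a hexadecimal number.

0x79864A571

0b111011101110011100010101110100 = 0x3BB9C574 in hexadecimal.
Subtract column by column in base 16:
  5-4 → 1
  E-7 → 7
  A-5 → 5
  6-C → A (borrow)
  E-9-1 → 4
  1-B → 6 (borrow)
  4-B-1 → 8 (borrow)
  D-3-1 → 9
  7-0 → 7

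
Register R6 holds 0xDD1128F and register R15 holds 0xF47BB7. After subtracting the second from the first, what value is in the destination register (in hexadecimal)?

Subtract column by column in base 16:
  F-7 → 8
  8-B → D (borrow)
  2-B-1 → 6 (borrow)
  1-7-1 → 9 (borrow)
  1-4-1 → C (borrow)
  D-F-1 → D (borrow)
  D-0-1 → C

0xCDC96D8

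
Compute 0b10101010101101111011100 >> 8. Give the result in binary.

Right shift by 8: drop the 8 least-significant bits.

0b101010101011011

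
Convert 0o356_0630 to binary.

Each octal digit is 3 bits: 3=011 5=101 6=110 0=000 6=110 3=011 0=000.

0b11101110000110011000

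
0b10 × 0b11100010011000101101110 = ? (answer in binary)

Multiply each base-2 digit by 2, carrying:
  0×2 = 0 → write 0
  1×2 = 2 → write 0 carry 1
  1×2+1 = 3 → write 1 carry 1
  1×2+1 = 3 → write 1 carry 1
  0×2+1 = 1 → write 1
  1×2 = 2 → write 0 carry 1
  1×2+1 = 3 → write 1 carry 1
  0×2+1 = 1 → write 1
  1×2 = 2 → write 0 carry 1
  0×2+1 = 1 → write 1
  0×2 = 0 → write 0
  0×2 = 0 → write 0
  1×2 = 2 → write 0 carry 1
  1×2+1 = 3 → write 1 carry 1
  0×2+1 = 1 → write 1
  0×2 = 0 → write 0
  1×2 = 2 → write 0 carry 1
  0×2+1 = 1 → write 1
  0×2 = 0 → write 0
  0×2 = 0 → write 0
  1×2 = 2 → write 0 carry 1
  1×2+1 = 3 → write 1 carry 1
  1×2+1 = 3 → write 1 carry 1
  remaining carry: 1

0b111000100110001011011100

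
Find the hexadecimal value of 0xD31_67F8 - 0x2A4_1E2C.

Subtract column by column in base 16:
  8-C → C (borrow)
  F-2-1 → C
  7-E → 9 (borrow)
  6-1-1 → 4
  1-4 → D (borrow)
  3-A-1 → 8 (borrow)
  D-2-1 → A

0xA8D49CC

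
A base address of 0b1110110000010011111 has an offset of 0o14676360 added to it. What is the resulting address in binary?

0b1110101101110110001111

0o14676360 = 0b1100110111110011110000 in binary.
Add column by column in base 2, right to left:
  1+0 = 1
  1+0 = 1
  1+0 = 1
  1+0 = 1
  1+1 = 0 carry 1
  0+1+1 = 0 carry 1
  0+1+1 = 0 carry 1
  1+1+1 = 1 carry 1
  0+0+1 = 1
  0+0 = 0
  0+1 = 1
  0+1 = 1
  0+1 = 1
  1+1 = 0 carry 1
  1+1+1 = 1 carry 1
  0+0+1 = 1
  1+1 = 0 carry 1
  1+1+1 = 1 carry 1
  1+0+1 = 0 carry 1
  0+0+1 = 1
  0+1 = 1
  0+1 = 1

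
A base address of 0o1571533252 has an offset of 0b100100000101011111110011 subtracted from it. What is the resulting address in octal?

0b100100000101011111110011 = 0o44053763 in octal.
Subtract column by column in base 8:
  2-3 → 7 (borrow)
  5-6-1 → 6 (borrow)
  2-7-1 → 2 (borrow)
  3-3-1 → 7 (borrow)
  3-5-1 → 5 (borrow)
  5-0-1 → 4
  1-4 → 5 (borrow)
  7-4-1 → 2
  5-0 → 5
  1-0 → 1

0o1525457267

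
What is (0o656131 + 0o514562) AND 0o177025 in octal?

0o172001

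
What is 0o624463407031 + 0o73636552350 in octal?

0o720322161401

Add column by column in base 8, right to left:
  1+0 = 1
  3+5 = 0 carry 1
  0+3+1 = 4
  7+2 = 1 carry 1
  0+5+1 = 6
  4+5 = 1 carry 1
  3+6+1 = 2 carry 1
  6+3+1 = 2 carry 1
  4+6+1 = 3 carry 1
  4+3+1 = 0 carry 1
  2+7+1 = 2 carry 1
  6+0+1 = 7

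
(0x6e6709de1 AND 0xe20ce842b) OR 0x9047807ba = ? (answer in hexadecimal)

0x6e6709de1 AND 0xe20ce842b = 0x620408421.
Then OR with 0x9047807ba.

0xf247887bb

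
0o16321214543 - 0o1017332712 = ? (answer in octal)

Subtract column by column in base 8:
  3-2 → 1
  4-1 → 3
  5-7 → 6 (borrow)
  4-2-1 → 1
  1-3 → 6 (borrow)
  2-3-1 → 6 (borrow)
  1-7-1 → 1 (borrow)
  2-1-1 → 0
  3-0 → 3
  6-1 → 5
  1-0 → 1

0o15301661631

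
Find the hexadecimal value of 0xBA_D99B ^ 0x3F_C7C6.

XOR each hex digit independently (no carries):
  B^3=8, A^F=5, D^C=1, 9^7=E, 9^C=5, B^6=D

0x851E5D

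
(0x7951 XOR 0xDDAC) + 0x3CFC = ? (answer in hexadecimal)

0xE1F9

First 0x7951 XOR 0xDDAC = 0xA4FD.
Add column by column in base 16, right to left:
  D+C = 9 carry 1
  F+F+1 = F carry 1
  4+C+1 = 1 carry 1
  A+3+1 = E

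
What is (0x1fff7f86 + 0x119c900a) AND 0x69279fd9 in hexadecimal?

0x21040f90

Add column by column in base 16, right to left:
  6+a = 0 carry 1
  8+0+1 = 9
  f+0 = f
  7+9 = 0 carry 1
  f+c+1 = c carry 1
  f+9+1 = 9 carry 1
  f+1+1 = 1 carry 1
  1+1+1 = 3
Sum = 0x319c0f90; now AND with 0x69279fd9:
  3&6=2, 1&9=1, 9&2=0, c&7=4, 0&9=0, f&f=f, 9&d=9, 0&9=0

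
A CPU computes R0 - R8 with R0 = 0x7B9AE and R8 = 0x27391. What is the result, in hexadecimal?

Subtract column by column in base 16:
  E-1 → D
  A-9 → 1
  9-3 → 6
  B-7 → 4
  7-2 → 5

0x5461D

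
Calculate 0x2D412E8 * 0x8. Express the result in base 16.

0x16A09740

Multiply each base-16 digit by 8, carrying:
  8×8 = 64 → write 0 carry 4
  E×8+4 = 116 → write 4 carry 7
  2×8+7 = 23 → write 7 carry 1
  1×8+1 = 9 → write 9
  4×8 = 32 → write 0 carry 2
  D×8+2 = 106 → write A carry 6
  2×8+6 = 22 → write 6 carry 1
  remaining carry: 1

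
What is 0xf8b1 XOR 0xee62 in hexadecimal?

0x16d3

XOR each hex digit independently (no carries):
  f^e=1, 8^e=6, b^6=d, 1^2=3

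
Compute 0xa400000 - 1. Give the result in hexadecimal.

0xa3fffff

The trailing 5 digits are 0, so subtracting 1 borrows through: they become F and the next digit up decrements.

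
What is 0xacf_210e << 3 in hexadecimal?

0x56790870

3 bits is not a whole number of base-16 digits; in binary: 1010110011110010000100001110 << 3 = 1010110011110010000100001110000.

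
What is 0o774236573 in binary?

0b111111100010011110101111011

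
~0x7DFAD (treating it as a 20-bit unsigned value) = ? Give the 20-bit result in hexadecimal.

Each hex digit d becomes F−d:
  7→8, D→2, F→0, A→5, D→2

0x82052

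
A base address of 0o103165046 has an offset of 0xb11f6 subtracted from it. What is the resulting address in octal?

0xb11f6 = 0o2610766 in octal.
Subtract column by column in base 8:
  6-6 → 0
  4-6 → 6 (borrow)
  0-7-1 → 0 (borrow)
  5-0-1 → 4
  6-1 → 5
  1-6 → 3 (borrow)
  3-2-1 → 0
  0-0 → 0
  1-0 → 1

0o100354060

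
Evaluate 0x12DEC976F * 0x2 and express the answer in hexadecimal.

0x25BD92EDE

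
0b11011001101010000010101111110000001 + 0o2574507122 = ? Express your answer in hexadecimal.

0b11011001101010000010101111110000001 = 0x6CD415F81 in hexadecimal.
0o2574507122 = 0x15F28E52 in hexadecimal.
Add column by column in base 16, right to left:
  1+2 = 3
  8+5 = D
  F+E = D carry 1
  5+8+1 = E
  1+2 = 3
  4+F = 3 carry 1
  D+5+1 = 3 carry 1
  C+1+1 = E
  6+0 = 6

0x6E333EDD3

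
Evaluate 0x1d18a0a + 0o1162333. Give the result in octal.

0o165467345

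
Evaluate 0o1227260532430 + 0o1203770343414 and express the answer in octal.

Add column by column in base 8, right to left:
  0+4 = 4
  3+1 = 4
  4+4 = 0 carry 1
  2+3+1 = 6
  3+4 = 7
  5+3 = 0 carry 1
  0+0+1 = 1
  6+7 = 5 carry 1
  2+7+1 = 2 carry 1
  7+3+1 = 3 carry 1
  2+0+1 = 3
  2+2 = 4
  1+1 = 2

0o2433251076044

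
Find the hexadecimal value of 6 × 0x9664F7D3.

0x3865DCEF2

Multiply each base-16 digit by 6, carrying:
  3×6 = 18 → write 2 carry 1
  D×6+1 = 79 → write F carry 4
  7×6+4 = 46 → write E carry 2
  F×6+2 = 92 → write C carry 5
  4×6+5 = 29 → write D carry 1
  6×6+1 = 37 → write 5 carry 2
  6×6+2 = 38 → write 6 carry 2
  9×6+2 = 56 → write 8 carry 3
  remaining carry: 3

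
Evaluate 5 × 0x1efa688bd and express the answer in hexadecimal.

0x9ae40abb1

Multiply each base-16 digit by 5, carrying:
  d×5 = 65 → write 1 carry 4
  b×5+4 = 59 → write b carry 3
  8×5+3 = 43 → write b carry 2
  8×5+2 = 42 → write a carry 2
  6×5+2 = 32 → write 0 carry 2
  a×5+2 = 52 → write 4 carry 3
  f×5+3 = 78 → write e carry 4
  e×5+4 = 74 → write a carry 4
  1×5+4 = 9 → write 9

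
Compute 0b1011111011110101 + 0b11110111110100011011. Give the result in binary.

0b100000011110000010000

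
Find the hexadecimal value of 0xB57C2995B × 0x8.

Multiply each base-16 digit by 8, carrying:
  B×8 = 88 → write 8 carry 5
  5×8+5 = 45 → write D carry 2
  9×8+2 = 74 → write A carry 4
  9×8+4 = 76 → write C carry 4
  2×8+4 = 20 → write 4 carry 1
  C×8+1 = 97 → write 1 carry 6
  7×8+6 = 62 → write E carry 3
  5×8+3 = 43 → write B carry 2
  B×8+2 = 90 → write A carry 5
  remaining carry: 5

0x5ABE14CAD8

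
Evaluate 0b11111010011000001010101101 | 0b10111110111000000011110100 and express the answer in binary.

0b11111110111000001011111101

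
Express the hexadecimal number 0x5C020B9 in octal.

0o560020271

Expand each hex digit to 4 bits: 5=0101 C=1100 0=0000 2=0010 0=0000 B=1011 9=1001.
Group the bits in threes: 101 110 000 000 010 000 010 111 001 → 560020271.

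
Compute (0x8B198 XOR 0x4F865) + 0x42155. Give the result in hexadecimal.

0x106B52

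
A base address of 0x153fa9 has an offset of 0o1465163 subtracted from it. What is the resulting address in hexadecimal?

0o1465163 = 0x66a73 in hexadecimal.
Subtract column by column in base 16:
  9-3 → 6
  a-7 → 3
  f-a → 5
  3-6 → d (borrow)
  5-6-1 → e (borrow)
  1-0-1 → 0

0xed536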